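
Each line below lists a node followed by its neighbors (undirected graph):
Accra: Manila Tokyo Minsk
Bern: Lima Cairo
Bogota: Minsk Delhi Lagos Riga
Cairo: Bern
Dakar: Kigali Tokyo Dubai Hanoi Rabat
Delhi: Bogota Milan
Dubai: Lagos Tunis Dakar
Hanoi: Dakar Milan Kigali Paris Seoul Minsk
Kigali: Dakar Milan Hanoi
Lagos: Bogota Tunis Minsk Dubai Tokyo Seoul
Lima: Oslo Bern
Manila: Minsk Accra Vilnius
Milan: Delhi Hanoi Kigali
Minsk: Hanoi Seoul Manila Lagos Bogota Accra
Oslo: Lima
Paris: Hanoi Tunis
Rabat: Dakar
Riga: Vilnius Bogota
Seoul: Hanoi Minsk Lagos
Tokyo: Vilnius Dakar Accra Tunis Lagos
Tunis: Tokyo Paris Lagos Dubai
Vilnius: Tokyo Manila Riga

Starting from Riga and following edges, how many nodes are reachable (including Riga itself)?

18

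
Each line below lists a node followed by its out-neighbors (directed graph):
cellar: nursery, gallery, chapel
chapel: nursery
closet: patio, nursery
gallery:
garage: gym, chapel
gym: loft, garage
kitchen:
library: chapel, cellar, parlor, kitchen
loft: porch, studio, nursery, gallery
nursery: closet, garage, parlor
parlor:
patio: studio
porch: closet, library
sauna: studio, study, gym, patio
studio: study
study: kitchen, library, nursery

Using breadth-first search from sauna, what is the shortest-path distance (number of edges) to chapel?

3

Level 0: sauna
Level 1: gym, patio, studio, study
Level 2: garage, kitchen, library, loft, nursery
Level 3: cellar, chapel, closet, gallery, parlor, porch
chapel first appears at level 3.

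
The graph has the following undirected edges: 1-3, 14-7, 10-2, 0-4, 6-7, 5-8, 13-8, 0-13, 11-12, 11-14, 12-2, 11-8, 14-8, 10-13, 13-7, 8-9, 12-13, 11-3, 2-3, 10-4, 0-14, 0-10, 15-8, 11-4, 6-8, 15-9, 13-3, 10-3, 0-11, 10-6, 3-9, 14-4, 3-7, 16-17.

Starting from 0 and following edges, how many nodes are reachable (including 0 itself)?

16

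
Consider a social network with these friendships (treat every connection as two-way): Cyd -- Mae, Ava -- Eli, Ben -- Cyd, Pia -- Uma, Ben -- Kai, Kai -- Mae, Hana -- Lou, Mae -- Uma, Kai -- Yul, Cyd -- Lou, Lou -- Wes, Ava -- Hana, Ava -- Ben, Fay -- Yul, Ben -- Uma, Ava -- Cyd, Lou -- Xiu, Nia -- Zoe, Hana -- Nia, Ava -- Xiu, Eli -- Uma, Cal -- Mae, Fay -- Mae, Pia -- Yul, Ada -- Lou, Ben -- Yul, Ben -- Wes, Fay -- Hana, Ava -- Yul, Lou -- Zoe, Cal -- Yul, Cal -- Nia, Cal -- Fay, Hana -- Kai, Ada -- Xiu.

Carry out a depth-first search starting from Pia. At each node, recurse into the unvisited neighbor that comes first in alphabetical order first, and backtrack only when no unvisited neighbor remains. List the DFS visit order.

Visit Pia
Pia → Uma
Uma → Ben
Ben → Ava
Ava → Cyd
Cyd → Lou
Lou → Ada
Ada → Xiu
Lou → Hana
Hana → Fay
Fay → Cal
Cal → Mae
Mae → Kai
Kai → Yul
Cal → Nia
Nia → Zoe
Lou → Wes
Ava → Eli

Pia → Uma → Ben → Ava → Cyd → Lou → Ada → Xiu → Hana → Fay → Cal → Mae → Kai → Yul → Nia → Zoe → Wes → Eli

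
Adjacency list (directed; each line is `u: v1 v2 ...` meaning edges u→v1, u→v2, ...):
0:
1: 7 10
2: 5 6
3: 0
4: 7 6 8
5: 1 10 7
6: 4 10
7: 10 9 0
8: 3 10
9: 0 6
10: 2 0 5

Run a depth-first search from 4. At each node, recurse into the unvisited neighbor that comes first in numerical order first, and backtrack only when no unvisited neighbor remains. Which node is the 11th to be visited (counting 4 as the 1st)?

3

Visit 4
4 → 6
6 → 10
10 → 0
10 → 2
2 → 5
5 → 1
1 → 7
7 → 9
4 → 8
8 → 3

Visit order: 4, 6, 10, 0, 2, 5, 1, 7, 9, 8, 3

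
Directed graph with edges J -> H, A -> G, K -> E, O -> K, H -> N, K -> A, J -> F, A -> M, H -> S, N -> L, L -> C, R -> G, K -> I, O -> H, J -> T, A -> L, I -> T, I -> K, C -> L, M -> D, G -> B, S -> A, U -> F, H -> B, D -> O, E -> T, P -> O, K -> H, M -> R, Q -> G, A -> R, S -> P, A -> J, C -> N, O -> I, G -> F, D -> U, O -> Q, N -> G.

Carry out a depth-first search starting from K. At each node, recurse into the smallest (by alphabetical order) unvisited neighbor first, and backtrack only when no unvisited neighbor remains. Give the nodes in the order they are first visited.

Visit K
K → A
A → G
G → B
G → F
A → J
J → H
H → N
N → L
L → C
H → S
S → P
P → O
O → I
I → T
O → Q
A → M
M → D
D → U
M → R
K → E

K, A, G, B, F, J, H, N, L, C, S, P, O, I, T, Q, M, D, U, R, E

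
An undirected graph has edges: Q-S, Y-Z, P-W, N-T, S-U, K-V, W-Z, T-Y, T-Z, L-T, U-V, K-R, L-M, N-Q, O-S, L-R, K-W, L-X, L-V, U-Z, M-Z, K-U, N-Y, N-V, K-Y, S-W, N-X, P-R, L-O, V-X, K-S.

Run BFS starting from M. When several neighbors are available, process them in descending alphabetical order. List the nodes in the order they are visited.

M → Z → L → Y → W → U → T → X → V → R → O → N → K → S → P → Q

Visit M; enqueue Z, L → queue [Z, L]
Visit Z; enqueue Y, W, U, T → queue [L, Y, W, U, T]
Visit L; enqueue X, V, R, O → queue [Y, W, U, T, X, V, R, O]
Visit Y; enqueue N, K → queue [W, U, T, X, V, R, O, N, K]
Visit W; enqueue S, P → queue [U, T, X, V, R, O, N, K, S, P]
Visit U → queue [T, X, V, R, O, N, K, S, P]
Visit T → queue [X, V, R, O, N, K, S, P]
Visit X → queue [V, R, O, N, K, S, P]
Visit V → queue [R, O, N, K, S, P]
Visit R → queue [O, N, K, S, P]
Visit O → queue [N, K, S, P]
Visit N; enqueue Q → queue [K, S, P, Q]
Visit K → queue [S, P, Q]
Visit S → queue [P, Q]
Visit P → queue [Q]
Visit Q → queue []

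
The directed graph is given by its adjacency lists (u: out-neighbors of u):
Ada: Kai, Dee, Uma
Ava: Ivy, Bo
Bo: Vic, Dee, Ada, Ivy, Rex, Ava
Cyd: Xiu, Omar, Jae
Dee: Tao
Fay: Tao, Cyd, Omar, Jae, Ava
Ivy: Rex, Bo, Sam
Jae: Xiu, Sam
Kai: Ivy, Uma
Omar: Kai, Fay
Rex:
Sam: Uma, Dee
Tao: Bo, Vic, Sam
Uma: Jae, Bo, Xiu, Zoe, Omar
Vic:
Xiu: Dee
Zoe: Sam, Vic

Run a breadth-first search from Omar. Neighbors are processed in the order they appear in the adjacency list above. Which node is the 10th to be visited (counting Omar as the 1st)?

Rex

Visit Omar; enqueue Kai, Fay → queue [Kai, Fay]
Visit Kai; enqueue Ivy, Uma → queue [Fay, Ivy, Uma]
Visit Fay; enqueue Tao, Cyd, Jae, Ava → queue [Ivy, Uma, Tao, Cyd, Jae, Ava]
Visit Ivy; enqueue Rex, Bo, Sam → queue [Uma, Tao, Cyd, Jae, Ava, Rex, Bo, Sam]
Visit Uma; enqueue Xiu, Zoe → queue [Tao, Cyd, Jae, Ava, Rex, Bo, Sam, Xiu, Zoe]
Visit Tao; enqueue Vic → queue [Cyd, Jae, Ava, Rex, Bo, Sam, Xiu, Zoe, Vic]
Visit Cyd → queue [Jae, Ava, Rex, Bo, Sam, Xiu, Zoe, Vic]
Visit Jae → queue [Ava, Rex, Bo, Sam, Xiu, Zoe, Vic]
Visit Ava → queue [Rex, Bo, Sam, Xiu, Zoe, Vic]
Visit Rex → queue [Bo, Sam, Xiu, Zoe, Vic]
Visit Bo; enqueue Dee, Ada → queue [Sam, Xiu, Zoe, Vic, Dee, Ada]
Visit Sam → queue [Xiu, Zoe, Vic, Dee, Ada]
Visit Xiu → queue [Zoe, Vic, Dee, Ada]
Visit Zoe → queue [Vic, Dee, Ada]
Visit Vic → queue [Dee, Ada]
Visit Dee → queue [Ada]
Visit Ada → queue []

Visit order: Omar, Kai, Fay, Ivy, Uma, Tao, Cyd, Jae, Ava, Rex, Bo, Sam, Xiu, Zoe, Vic, Dee, Ada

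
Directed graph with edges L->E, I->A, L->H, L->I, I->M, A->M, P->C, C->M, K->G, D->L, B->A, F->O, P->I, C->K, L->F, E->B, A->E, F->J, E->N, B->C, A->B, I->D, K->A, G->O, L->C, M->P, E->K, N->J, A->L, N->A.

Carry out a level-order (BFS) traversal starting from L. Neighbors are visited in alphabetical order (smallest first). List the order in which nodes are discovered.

L C E F H I K M B N J O A D G P

Visit L; enqueue C, E, F, H, I → queue [C, E, F, H, I]
Visit C; enqueue K, M → queue [E, F, H, I, K, M]
Visit E; enqueue B, N → queue [F, H, I, K, M, B, N]
Visit F; enqueue J, O → queue [H, I, K, M, B, N, J, O]
Visit H → queue [I, K, M, B, N, J, O]
Visit I; enqueue A, D → queue [K, M, B, N, J, O, A, D]
Visit K; enqueue G → queue [M, B, N, J, O, A, D, G]
Visit M; enqueue P → queue [B, N, J, O, A, D, G, P]
Visit B → queue [N, J, O, A, D, G, P]
Visit N → queue [J, O, A, D, G, P]
Visit J → queue [O, A, D, G, P]
Visit O → queue [A, D, G, P]
Visit A → queue [D, G, P]
Visit D → queue [G, P]
Visit G → queue [P]
Visit P → queue []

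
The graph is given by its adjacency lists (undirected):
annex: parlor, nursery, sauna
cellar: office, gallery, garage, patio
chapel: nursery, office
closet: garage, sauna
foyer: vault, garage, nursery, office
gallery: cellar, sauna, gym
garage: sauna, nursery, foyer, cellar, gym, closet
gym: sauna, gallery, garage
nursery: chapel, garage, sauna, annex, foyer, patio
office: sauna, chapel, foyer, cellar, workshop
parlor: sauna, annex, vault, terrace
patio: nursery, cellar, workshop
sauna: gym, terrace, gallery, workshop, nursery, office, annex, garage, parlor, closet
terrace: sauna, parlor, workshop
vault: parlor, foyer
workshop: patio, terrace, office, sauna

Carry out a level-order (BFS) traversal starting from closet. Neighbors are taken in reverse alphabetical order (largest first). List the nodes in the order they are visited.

Visit closet; enqueue sauna, garage → queue [sauna, garage]
Visit sauna; enqueue workshop, terrace, parlor, office, nursery, gym, gallery, annex → queue [garage, workshop, terrace, parlor, office, nursery, gym, gallery, annex]
Visit garage; enqueue foyer, cellar → queue [workshop, terrace, parlor, office, nursery, gym, gallery, annex, foyer, cellar]
Visit workshop; enqueue patio → queue [terrace, parlor, office, nursery, gym, gallery, annex, foyer, cellar, patio]
Visit terrace → queue [parlor, office, nursery, gym, gallery, annex, foyer, cellar, patio]
Visit parlor; enqueue vault → queue [office, nursery, gym, gallery, annex, foyer, cellar, patio, vault]
Visit office; enqueue chapel → queue [nursery, gym, gallery, annex, foyer, cellar, patio, vault, chapel]
Visit nursery → queue [gym, gallery, annex, foyer, cellar, patio, vault, chapel]
Visit gym → queue [gallery, annex, foyer, cellar, patio, vault, chapel]
Visit gallery → queue [annex, foyer, cellar, patio, vault, chapel]
Visit annex → queue [foyer, cellar, patio, vault, chapel]
Visit foyer → queue [cellar, patio, vault, chapel]
Visit cellar → queue [patio, vault, chapel]
Visit patio → queue [vault, chapel]
Visit vault → queue [chapel]
Visit chapel → queue []

closet, sauna, garage, workshop, terrace, parlor, office, nursery, gym, gallery, annex, foyer, cellar, patio, vault, chapel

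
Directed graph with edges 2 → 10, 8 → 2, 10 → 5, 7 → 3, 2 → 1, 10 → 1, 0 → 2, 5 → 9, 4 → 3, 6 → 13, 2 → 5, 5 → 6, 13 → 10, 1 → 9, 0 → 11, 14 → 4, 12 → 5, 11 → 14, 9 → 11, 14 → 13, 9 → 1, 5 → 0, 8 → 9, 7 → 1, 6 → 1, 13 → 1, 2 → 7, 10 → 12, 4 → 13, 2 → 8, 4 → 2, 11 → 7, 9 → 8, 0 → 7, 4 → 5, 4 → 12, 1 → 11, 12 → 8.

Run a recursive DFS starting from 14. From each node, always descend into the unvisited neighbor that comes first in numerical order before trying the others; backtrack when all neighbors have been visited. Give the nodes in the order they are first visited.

Visit 14
14 → 4
4 → 2
2 → 1
1 → 9
9 → 8
9 → 11
11 → 7
7 → 3
2 → 5
5 → 0
5 → 6
6 → 13
13 → 10
10 → 12

14 4 2 1 9 8 11 7 3 5 0 6 13 10 12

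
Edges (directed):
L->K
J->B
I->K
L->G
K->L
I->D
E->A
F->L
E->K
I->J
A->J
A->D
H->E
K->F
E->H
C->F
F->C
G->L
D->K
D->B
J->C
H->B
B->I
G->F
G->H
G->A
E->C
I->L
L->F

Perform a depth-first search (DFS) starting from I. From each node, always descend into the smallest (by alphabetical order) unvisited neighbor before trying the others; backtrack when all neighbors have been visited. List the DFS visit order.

I → D → B → K → F → C → L → G → A → J → H → E

Visit I
I → D
D → B
D → K
K → F
F → C
F → L
L → G
G → A
A → J
G → H
H → E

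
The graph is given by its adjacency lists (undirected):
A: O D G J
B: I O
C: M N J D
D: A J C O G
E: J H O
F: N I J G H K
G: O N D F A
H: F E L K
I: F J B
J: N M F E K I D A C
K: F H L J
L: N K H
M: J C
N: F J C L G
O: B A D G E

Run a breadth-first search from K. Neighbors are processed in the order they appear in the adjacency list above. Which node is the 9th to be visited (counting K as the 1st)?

Visit K; enqueue F, H, L, J → queue [F, H, L, J]
Visit F; enqueue N, I, G → queue [H, L, J, N, I, G]
Visit H; enqueue E → queue [L, J, N, I, G, E]
Visit L → queue [J, N, I, G, E]
Visit J; enqueue M, D, A, C → queue [N, I, G, E, M, D, A, C]
Visit N → queue [I, G, E, M, D, A, C]
Visit I; enqueue B → queue [G, E, M, D, A, C, B]
Visit G; enqueue O → queue [E, M, D, A, C, B, O]
Visit E → queue [M, D, A, C, B, O]
Visit M → queue [D, A, C, B, O]
Visit D → queue [A, C, B, O]
Visit A → queue [C, B, O]
Visit C → queue [B, O]
Visit B → queue [O]
Visit O → queue []

Visit order: K, F, H, L, J, N, I, G, E, M, D, A, C, B, O

E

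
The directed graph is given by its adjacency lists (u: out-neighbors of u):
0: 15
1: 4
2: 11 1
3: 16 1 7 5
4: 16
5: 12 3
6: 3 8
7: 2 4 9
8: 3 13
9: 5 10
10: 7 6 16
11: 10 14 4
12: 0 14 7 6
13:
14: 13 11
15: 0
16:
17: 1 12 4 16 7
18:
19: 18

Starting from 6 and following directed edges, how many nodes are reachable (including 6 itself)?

17

BFS from 6 visits: 6, 3, 8, 16, 1, 7, 5, 13, 4, 2, 9, 12, 11, 10, 0, 14, 15
Reachable nodes: 17 of 20 total.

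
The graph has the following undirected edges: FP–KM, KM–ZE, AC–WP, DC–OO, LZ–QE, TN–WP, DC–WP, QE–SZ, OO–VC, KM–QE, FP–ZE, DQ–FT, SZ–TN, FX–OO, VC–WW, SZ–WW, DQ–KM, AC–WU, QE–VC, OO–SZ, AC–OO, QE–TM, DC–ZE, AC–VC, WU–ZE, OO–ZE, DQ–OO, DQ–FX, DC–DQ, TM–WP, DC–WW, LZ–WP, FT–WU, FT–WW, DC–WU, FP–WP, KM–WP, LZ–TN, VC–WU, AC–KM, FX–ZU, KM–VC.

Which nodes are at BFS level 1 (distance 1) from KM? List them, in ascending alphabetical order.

AC, DQ, FP, QE, VC, WP, ZE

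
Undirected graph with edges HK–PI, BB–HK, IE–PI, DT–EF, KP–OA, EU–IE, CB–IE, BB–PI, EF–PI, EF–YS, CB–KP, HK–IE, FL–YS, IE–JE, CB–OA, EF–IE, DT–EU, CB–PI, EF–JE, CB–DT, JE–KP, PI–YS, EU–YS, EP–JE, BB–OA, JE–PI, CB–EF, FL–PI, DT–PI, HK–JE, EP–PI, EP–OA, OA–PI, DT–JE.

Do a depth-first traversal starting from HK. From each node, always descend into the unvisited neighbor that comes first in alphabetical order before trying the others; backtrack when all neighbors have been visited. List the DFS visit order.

Visit HK
HK → BB
BB → OA
OA → CB
CB → DT
DT → EF
EF → IE
IE → EU
EU → YS
YS → FL
FL → PI
PI → EP
EP → JE
JE → KP

HK → BB → OA → CB → DT → EF → IE → EU → YS → FL → PI → EP → JE → KP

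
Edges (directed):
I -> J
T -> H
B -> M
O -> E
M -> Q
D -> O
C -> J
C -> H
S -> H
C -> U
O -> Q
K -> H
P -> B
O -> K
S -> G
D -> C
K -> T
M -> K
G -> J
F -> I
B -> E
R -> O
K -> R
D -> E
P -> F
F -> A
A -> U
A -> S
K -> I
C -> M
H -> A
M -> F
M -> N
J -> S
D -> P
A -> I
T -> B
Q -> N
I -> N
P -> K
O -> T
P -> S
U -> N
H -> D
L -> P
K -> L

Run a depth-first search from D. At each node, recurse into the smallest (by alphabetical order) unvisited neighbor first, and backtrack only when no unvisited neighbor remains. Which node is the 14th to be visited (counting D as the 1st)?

L

Visit D
D → C
C → H
H → A
A → I
I → J
J → S
S → G
I → N
A → U
C → M
M → F
M → K
K → L
L → P
P → B
B → E
K → R
R → O
O → Q
O → T

Visit order: D, C, H, A, I, J, S, G, N, U, M, F, K, L, P, B, E, R, O, Q, T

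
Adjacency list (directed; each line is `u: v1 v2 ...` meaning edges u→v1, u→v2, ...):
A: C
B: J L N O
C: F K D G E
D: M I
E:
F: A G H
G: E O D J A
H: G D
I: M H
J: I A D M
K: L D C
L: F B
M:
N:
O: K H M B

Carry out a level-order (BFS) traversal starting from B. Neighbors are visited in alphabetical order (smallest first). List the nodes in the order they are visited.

Visit B; enqueue J, L, N, O → queue [J, L, N, O]
Visit J; enqueue A, D, I, M → queue [L, N, O, A, D, I, M]
Visit L; enqueue F → queue [N, O, A, D, I, M, F]
Visit N → queue [O, A, D, I, M, F]
Visit O; enqueue H, K → queue [A, D, I, M, F, H, K]
Visit A; enqueue C → queue [D, I, M, F, H, K, C]
Visit D → queue [I, M, F, H, K, C]
Visit I → queue [M, F, H, K, C]
Visit M → queue [F, H, K, C]
Visit F; enqueue G → queue [H, K, C, G]
Visit H → queue [K, C, G]
Visit K → queue [C, G]
Visit C; enqueue E → queue [G, E]
Visit G → queue [E]
Visit E → queue []

B J L N O A D I M F H K C G E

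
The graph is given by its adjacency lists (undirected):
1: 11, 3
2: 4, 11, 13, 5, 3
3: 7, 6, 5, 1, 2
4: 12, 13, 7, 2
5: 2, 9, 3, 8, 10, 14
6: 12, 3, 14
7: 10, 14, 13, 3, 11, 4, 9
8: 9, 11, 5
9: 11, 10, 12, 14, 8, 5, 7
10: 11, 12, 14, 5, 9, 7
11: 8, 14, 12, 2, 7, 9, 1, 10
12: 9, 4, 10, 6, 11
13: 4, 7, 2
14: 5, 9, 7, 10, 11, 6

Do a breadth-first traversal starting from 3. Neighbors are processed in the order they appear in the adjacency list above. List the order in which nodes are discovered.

Visit 3; enqueue 7, 6, 5, 1, 2 → queue [7, 6, 5, 1, 2]
Visit 7; enqueue 10, 14, 13, 11, 4, 9 → queue [6, 5, 1, 2, 10, 14, 13, 11, 4, 9]
Visit 6; enqueue 12 → queue [5, 1, 2, 10, 14, 13, 11, 4, 9, 12]
Visit 5; enqueue 8 → queue [1, 2, 10, 14, 13, 11, 4, 9, 12, 8]
Visit 1 → queue [2, 10, 14, 13, 11, 4, 9, 12, 8]
Visit 2 → queue [10, 14, 13, 11, 4, 9, 12, 8]
Visit 10 → queue [14, 13, 11, 4, 9, 12, 8]
Visit 14 → queue [13, 11, 4, 9, 12, 8]
Visit 13 → queue [11, 4, 9, 12, 8]
Visit 11 → queue [4, 9, 12, 8]
Visit 4 → queue [9, 12, 8]
Visit 9 → queue [12, 8]
Visit 12 → queue [8]
Visit 8 → queue []

3, 7, 6, 5, 1, 2, 10, 14, 13, 11, 4, 9, 12, 8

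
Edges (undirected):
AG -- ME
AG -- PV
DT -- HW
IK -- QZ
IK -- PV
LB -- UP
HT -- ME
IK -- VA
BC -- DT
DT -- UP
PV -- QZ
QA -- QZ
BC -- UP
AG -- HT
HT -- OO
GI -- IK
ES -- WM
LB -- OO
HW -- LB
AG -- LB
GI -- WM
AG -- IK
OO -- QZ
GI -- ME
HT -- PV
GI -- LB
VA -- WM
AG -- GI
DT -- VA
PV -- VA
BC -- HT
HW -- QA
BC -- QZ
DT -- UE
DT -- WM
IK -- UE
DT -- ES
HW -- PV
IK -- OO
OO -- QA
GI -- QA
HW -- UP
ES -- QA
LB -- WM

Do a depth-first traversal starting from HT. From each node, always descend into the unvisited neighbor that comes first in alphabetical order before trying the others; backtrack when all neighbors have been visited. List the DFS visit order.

Visit HT
HT → AG
AG → GI
GI → IK
IK → OO
OO → LB
LB → HW
HW → DT
DT → BC
BC → QZ
QZ → PV
PV → VA
VA → WM
WM → ES
ES → QA
BC → UP
DT → UE
GI → ME

HT → AG → GI → IK → OO → LB → HW → DT → BC → QZ → PV → VA → WM → ES → QA → UP → UE → ME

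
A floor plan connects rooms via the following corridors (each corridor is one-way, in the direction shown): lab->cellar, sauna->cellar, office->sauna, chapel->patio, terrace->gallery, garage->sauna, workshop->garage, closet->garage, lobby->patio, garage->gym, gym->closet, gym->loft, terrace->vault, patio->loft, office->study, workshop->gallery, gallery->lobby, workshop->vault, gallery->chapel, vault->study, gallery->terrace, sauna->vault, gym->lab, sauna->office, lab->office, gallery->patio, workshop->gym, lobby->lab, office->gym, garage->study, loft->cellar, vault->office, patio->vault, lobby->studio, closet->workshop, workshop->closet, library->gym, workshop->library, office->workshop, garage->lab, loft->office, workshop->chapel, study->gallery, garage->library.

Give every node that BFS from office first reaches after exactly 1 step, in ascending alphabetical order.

Level 0: office
Level 1: gym, sauna, study, workshop
Level 2: cellar, chapel, closet, gallery, garage, lab, library, loft, vault
Level 3: lobby, patio, terrace
Level 4: studio

gym, sauna, study, workshop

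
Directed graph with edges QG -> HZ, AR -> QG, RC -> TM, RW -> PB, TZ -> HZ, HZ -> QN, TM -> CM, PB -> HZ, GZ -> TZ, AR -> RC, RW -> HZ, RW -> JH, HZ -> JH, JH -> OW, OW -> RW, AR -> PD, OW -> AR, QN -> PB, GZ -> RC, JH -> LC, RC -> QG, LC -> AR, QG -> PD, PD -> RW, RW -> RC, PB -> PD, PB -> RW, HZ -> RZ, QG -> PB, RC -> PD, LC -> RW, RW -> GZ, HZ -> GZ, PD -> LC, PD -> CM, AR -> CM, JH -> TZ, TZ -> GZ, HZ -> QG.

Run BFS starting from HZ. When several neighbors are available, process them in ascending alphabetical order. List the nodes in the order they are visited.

Visit HZ; enqueue GZ, JH, QG, QN, RZ → queue [GZ, JH, QG, QN, RZ]
Visit GZ; enqueue RC, TZ → queue [JH, QG, QN, RZ, RC, TZ]
Visit JH; enqueue LC, OW → queue [QG, QN, RZ, RC, TZ, LC, OW]
Visit QG; enqueue PB, PD → queue [QN, RZ, RC, TZ, LC, OW, PB, PD]
Visit QN → queue [RZ, RC, TZ, LC, OW, PB, PD]
Visit RZ → queue [RC, TZ, LC, OW, PB, PD]
Visit RC; enqueue TM → queue [TZ, LC, OW, PB, PD, TM]
Visit TZ → queue [LC, OW, PB, PD, TM]
Visit LC; enqueue AR, RW → queue [OW, PB, PD, TM, AR, RW]
Visit OW → queue [PB, PD, TM, AR, RW]
Visit PB → queue [PD, TM, AR, RW]
Visit PD; enqueue CM → queue [TM, AR, RW, CM]
Visit TM → queue [AR, RW, CM]
Visit AR → queue [RW, CM]
Visit RW → queue [CM]
Visit CM → queue []

HZ, GZ, JH, QG, QN, RZ, RC, TZ, LC, OW, PB, PD, TM, AR, RW, CM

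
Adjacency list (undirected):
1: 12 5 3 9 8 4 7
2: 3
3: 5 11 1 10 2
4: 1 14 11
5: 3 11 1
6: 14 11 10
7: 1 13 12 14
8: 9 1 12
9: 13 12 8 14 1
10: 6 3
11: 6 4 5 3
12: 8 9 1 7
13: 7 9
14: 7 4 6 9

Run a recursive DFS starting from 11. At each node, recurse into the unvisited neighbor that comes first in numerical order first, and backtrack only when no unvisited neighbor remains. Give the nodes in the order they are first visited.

Visit 11
11 → 3
3 → 1
1 → 4
4 → 14
14 → 6
6 → 10
14 → 7
7 → 12
12 → 8
8 → 9
9 → 13
1 → 5
3 → 2

11 -> 3 -> 1 -> 4 -> 14 -> 6 -> 10 -> 7 -> 12 -> 8 -> 9 -> 13 -> 5 -> 2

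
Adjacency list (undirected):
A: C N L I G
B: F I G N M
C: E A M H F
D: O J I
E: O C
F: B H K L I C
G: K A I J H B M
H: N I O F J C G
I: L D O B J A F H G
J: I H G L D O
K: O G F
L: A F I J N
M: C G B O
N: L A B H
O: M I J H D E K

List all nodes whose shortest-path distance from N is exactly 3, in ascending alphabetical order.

Level 0: N
Level 1: A, B, H, L
Level 2: C, F, G, I, J, M, O
Level 3: D, E, K

D, E, K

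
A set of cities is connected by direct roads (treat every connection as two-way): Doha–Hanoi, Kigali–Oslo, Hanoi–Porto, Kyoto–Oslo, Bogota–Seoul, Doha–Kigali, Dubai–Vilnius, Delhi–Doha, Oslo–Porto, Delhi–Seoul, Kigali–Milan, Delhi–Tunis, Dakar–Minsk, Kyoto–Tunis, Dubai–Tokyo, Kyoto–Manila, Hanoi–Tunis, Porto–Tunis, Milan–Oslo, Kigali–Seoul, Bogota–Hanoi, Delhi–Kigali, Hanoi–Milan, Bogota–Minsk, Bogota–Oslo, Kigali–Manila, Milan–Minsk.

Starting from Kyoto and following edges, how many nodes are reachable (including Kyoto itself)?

BFS from Kyoto visits: Kyoto, Tunis, Oslo, Manila, Porto, Hanoi, Delhi, Milan, Kigali, Bogota, Doha, Seoul, Minsk, Dakar
Reachable nodes: 14 of 17 total.

14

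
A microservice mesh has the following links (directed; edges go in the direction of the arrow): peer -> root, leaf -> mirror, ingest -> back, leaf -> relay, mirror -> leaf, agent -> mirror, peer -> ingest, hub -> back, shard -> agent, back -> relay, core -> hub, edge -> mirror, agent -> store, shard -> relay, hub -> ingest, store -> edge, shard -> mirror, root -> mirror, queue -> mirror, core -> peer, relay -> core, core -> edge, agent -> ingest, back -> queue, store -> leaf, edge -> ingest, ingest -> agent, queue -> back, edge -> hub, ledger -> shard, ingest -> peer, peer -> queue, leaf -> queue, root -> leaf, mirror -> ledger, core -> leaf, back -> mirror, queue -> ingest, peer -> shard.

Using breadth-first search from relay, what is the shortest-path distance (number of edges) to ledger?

4

Level 0: relay
Level 1: core
Level 2: edge, hub, leaf, peer
Level 3: back, ingest, mirror, queue, root, shard
Level 4: agent, ledger
Level 5: store
ledger first appears at level 4.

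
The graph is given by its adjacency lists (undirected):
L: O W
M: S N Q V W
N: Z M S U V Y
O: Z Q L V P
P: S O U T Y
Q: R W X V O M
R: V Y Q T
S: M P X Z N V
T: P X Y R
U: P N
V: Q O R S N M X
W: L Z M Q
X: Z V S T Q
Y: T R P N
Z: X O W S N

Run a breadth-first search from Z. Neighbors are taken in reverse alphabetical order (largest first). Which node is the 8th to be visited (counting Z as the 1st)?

T

Visit Z; enqueue X, W, S, O, N → queue [X, W, S, O, N]
Visit X; enqueue V, T, Q → queue [W, S, O, N, V, T, Q]
Visit W; enqueue M, L → queue [S, O, N, V, T, Q, M, L]
Visit S; enqueue P → queue [O, N, V, T, Q, M, L, P]
Visit O → queue [N, V, T, Q, M, L, P]
Visit N; enqueue Y, U → queue [V, T, Q, M, L, P, Y, U]
Visit V; enqueue R → queue [T, Q, M, L, P, Y, U, R]
Visit T → queue [Q, M, L, P, Y, U, R]
Visit Q → queue [M, L, P, Y, U, R]
Visit M → queue [L, P, Y, U, R]
Visit L → queue [P, Y, U, R]
Visit P → queue [Y, U, R]
Visit Y → queue [U, R]
Visit U → queue [R]
Visit R → queue []

Visit order: Z, X, W, S, O, N, V, T, Q, M, L, P, Y, U, R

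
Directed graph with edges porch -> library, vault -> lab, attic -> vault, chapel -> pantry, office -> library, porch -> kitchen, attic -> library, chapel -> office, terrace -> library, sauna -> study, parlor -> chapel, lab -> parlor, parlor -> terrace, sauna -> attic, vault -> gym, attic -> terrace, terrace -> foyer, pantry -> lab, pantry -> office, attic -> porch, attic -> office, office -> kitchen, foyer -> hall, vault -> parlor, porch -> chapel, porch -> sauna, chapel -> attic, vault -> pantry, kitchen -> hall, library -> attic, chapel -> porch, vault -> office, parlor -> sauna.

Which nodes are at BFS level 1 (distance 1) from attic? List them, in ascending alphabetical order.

library, office, porch, terrace, vault

Level 0: attic
Level 1: library, office, porch, terrace, vault
Level 2: chapel, foyer, gym, kitchen, lab, pantry, parlor, sauna
Level 3: hall, study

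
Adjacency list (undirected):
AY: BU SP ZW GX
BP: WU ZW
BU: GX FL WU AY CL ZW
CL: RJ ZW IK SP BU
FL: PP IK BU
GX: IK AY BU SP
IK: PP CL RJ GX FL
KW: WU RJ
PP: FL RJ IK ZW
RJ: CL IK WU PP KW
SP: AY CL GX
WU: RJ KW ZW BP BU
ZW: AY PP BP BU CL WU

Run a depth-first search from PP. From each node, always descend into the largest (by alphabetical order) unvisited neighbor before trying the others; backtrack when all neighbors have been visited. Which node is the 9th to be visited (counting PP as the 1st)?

Visit PP
PP → ZW
ZW → WU
WU → RJ
RJ → KW
RJ → IK
IK → GX
GX → SP
SP → CL
CL → BU
BU → FL
BU → AY
WU → BP

Visit order: PP, ZW, WU, RJ, KW, IK, GX, SP, CL, BU, FL, AY, BP

CL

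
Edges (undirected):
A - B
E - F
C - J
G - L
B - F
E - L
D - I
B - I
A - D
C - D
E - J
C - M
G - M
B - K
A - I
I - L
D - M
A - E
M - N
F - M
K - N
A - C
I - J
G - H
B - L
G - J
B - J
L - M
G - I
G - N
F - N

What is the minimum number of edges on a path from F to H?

3

Level 0: F
Level 1: B, E, M, N
Level 2: A, C, D, G, I, J, K, L
Level 3: H
H first appears at level 3.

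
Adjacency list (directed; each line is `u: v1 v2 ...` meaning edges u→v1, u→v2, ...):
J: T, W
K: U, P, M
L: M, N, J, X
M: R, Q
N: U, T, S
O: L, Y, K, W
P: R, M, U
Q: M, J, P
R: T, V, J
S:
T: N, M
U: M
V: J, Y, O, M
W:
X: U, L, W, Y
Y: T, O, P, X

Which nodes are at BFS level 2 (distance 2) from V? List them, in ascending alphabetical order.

Level 0: V
Level 1: J, M, O, Y
Level 2: K, L, P, Q, R, T, W, X
Level 3: N, U
Level 4: S

K, L, P, Q, R, T, W, X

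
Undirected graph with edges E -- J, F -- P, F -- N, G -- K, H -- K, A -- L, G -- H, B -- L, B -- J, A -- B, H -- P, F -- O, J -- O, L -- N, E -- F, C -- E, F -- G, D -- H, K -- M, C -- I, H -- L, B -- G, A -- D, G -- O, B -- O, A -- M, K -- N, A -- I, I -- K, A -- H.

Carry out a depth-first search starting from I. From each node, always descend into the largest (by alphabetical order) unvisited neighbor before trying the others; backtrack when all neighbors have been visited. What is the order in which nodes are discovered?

Visit I
I → K
K → N
N → L
L → H
H → P
P → F
F → O
O → J
J → E
E → C
J → B
B → G
B → A
A → M
A → D

I → K → N → L → H → P → F → O → J → E → C → B → G → A → M → D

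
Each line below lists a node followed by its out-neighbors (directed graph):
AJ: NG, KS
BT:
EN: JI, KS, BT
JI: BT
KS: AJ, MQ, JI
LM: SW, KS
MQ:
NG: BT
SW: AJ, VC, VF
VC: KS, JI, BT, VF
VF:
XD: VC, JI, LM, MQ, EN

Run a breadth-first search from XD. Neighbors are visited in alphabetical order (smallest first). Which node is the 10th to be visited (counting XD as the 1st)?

Visit XD; enqueue EN, JI, LM, MQ, VC → queue [EN, JI, LM, MQ, VC]
Visit EN; enqueue BT, KS → queue [JI, LM, MQ, VC, BT, KS]
Visit JI → queue [LM, MQ, VC, BT, KS]
Visit LM; enqueue SW → queue [MQ, VC, BT, KS, SW]
Visit MQ → queue [VC, BT, KS, SW]
Visit VC; enqueue VF → queue [BT, KS, SW, VF]
Visit BT → queue [KS, SW, VF]
Visit KS; enqueue AJ → queue [SW, VF, AJ]
Visit SW → queue [VF, AJ]
Visit VF → queue [AJ]
Visit AJ; enqueue NG → queue [NG]
Visit NG → queue []

Visit order: XD, EN, JI, LM, MQ, VC, BT, KS, SW, VF, AJ, NG

VF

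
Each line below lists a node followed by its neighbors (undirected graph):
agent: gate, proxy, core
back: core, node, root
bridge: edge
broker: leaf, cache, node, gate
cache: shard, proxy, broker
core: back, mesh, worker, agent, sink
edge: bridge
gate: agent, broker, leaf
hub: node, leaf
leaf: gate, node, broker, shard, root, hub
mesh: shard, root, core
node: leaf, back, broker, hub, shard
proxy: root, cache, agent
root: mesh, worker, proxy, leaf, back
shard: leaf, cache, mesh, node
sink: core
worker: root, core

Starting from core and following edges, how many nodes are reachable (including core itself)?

BFS from core visits: core, back, mesh, worker, agent, sink, node, root, shard, gate, proxy, leaf, broker, hub, cache
Reachable nodes: 15 of 17 total.

15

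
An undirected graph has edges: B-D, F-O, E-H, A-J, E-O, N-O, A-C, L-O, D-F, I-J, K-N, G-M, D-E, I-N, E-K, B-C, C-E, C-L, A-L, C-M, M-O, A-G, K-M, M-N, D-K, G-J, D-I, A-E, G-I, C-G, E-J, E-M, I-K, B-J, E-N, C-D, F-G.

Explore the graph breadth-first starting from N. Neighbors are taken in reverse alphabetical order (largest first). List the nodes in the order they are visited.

Visit N; enqueue O, M, K, I, E → queue [O, M, K, I, E]
Visit O; enqueue L, F → queue [M, K, I, E, L, F]
Visit M; enqueue G, C → queue [K, I, E, L, F, G, C]
Visit K; enqueue D → queue [I, E, L, F, G, C, D]
Visit I; enqueue J → queue [E, L, F, G, C, D, J]
Visit E; enqueue H, A → queue [L, F, G, C, D, J, H, A]
Visit L → queue [F, G, C, D, J, H, A]
Visit F → queue [G, C, D, J, H, A]
Visit G → queue [C, D, J, H, A]
Visit C; enqueue B → queue [D, J, H, A, B]
Visit D → queue [J, H, A, B]
Visit J → queue [H, A, B]
Visit H → queue [A, B]
Visit A → queue [B]
Visit B → queue []

N, O, M, K, I, E, L, F, G, C, D, J, H, A, B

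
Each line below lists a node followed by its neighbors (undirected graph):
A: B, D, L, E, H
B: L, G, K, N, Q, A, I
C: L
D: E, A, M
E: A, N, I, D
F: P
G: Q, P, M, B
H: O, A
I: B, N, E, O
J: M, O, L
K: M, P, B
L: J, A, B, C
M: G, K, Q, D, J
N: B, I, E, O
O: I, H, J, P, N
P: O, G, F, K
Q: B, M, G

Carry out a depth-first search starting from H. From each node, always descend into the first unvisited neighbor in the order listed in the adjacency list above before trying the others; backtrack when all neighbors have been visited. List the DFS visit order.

H → O → I → B → L → J → M → G → Q → P → F → K → D → E → A → N → C

Visit H
H → O
O → I
I → B
B → L
L → J
J → M
M → G
G → Q
G → P
P → F
P → K
M → D
D → E
E → A
E → N
L → C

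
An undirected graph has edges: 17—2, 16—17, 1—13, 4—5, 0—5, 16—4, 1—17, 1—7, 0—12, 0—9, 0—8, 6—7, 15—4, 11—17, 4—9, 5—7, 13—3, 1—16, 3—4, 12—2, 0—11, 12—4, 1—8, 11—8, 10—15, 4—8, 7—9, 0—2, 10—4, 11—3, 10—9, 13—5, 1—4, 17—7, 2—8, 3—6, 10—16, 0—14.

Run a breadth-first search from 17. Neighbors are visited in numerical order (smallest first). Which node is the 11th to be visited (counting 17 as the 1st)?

12

Visit 17; enqueue 1, 2, 7, 11, 16 → queue [1, 2, 7, 11, 16]
Visit 1; enqueue 4, 8, 13 → queue [2, 7, 11, 16, 4, 8, 13]
Visit 2; enqueue 0, 12 → queue [7, 11, 16, 4, 8, 13, 0, 12]
Visit 7; enqueue 5, 6, 9 → queue [11, 16, 4, 8, 13, 0, 12, 5, 6, 9]
Visit 11; enqueue 3 → queue [16, 4, 8, 13, 0, 12, 5, 6, 9, 3]
Visit 16; enqueue 10 → queue [4, 8, 13, 0, 12, 5, 6, 9, 3, 10]
Visit 4; enqueue 15 → queue [8, 13, 0, 12, 5, 6, 9, 3, 10, 15]
Visit 8 → queue [13, 0, 12, 5, 6, 9, 3, 10, 15]
Visit 13 → queue [0, 12, 5, 6, 9, 3, 10, 15]
Visit 0; enqueue 14 → queue [12, 5, 6, 9, 3, 10, 15, 14]
Visit 12 → queue [5, 6, 9, 3, 10, 15, 14]
Visit 5 → queue [6, 9, 3, 10, 15, 14]
Visit 6 → queue [9, 3, 10, 15, 14]
Visit 9 → queue [3, 10, 15, 14]
Visit 3 → queue [10, 15, 14]
Visit 10 → queue [15, 14]
Visit 15 → queue [14]
Visit 14 → queue []

Visit order: 17, 1, 2, 7, 11, 16, 4, 8, 13, 0, 12, 5, 6, 9, 3, 10, 15, 14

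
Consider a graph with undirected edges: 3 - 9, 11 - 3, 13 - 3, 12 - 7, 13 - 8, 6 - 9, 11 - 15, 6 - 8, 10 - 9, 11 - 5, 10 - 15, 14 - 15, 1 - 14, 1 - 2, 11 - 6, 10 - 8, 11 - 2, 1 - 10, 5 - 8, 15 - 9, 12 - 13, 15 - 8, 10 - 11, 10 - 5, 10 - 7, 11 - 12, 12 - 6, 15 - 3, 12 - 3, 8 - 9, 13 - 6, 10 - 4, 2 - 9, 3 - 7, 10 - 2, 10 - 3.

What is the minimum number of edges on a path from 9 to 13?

2

Level 0: 9
Level 1: 2, 3, 6, 8, 10, 15
Level 2: 1, 4, 5, 7, 11, 12, 13, 14
13 first appears at level 2.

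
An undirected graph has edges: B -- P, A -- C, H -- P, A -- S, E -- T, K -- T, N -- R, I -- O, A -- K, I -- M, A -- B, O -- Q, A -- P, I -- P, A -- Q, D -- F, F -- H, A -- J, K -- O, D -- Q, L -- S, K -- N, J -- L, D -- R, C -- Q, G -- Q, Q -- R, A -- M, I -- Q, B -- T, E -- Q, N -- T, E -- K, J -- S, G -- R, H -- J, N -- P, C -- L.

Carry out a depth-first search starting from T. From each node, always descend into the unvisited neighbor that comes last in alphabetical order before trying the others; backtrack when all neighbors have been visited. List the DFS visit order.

Visit T
T → N
N → R
R → Q
Q → O
O → K
K → E
K → A
A → S
S → L
L → J
J → H
H → P
P → I
I → M
P → B
H → F
F → D
L → C
Q → G

T, N, R, Q, O, K, E, A, S, L, J, H, P, I, M, B, F, D, C, G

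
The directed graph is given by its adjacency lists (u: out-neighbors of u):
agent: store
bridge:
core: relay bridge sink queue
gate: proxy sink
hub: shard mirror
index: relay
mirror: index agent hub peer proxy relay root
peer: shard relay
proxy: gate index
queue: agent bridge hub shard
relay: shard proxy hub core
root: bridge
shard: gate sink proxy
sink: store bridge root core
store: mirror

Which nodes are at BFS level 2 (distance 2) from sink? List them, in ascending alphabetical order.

Level 0: sink
Level 1: bridge, core, root, store
Level 2: mirror, queue, relay
Level 3: agent, hub, index, peer, proxy, shard
Level 4: gate

mirror, queue, relay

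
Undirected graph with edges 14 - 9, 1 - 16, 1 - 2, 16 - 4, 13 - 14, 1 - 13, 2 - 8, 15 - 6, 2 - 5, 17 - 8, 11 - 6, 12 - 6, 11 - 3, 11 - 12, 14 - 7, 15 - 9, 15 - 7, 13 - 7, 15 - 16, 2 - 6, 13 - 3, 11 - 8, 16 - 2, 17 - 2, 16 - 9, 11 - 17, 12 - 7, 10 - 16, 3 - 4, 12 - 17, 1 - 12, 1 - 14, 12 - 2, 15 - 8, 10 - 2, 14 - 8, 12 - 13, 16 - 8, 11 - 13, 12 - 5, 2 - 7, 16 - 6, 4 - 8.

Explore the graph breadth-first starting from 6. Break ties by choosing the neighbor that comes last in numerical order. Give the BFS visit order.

6 → 16 → 15 → 12 → 11 → 2 → 10 → 9 → 8 → 4 → 1 → 7 → 17 → 13 → 5 → 3 → 14

Visit 6; enqueue 16, 15, 12, 11, 2 → queue [16, 15, 12, 11, 2]
Visit 16; enqueue 10, 9, 8, 4, 1 → queue [15, 12, 11, 2, 10, 9, 8, 4, 1]
Visit 15; enqueue 7 → queue [12, 11, 2, 10, 9, 8, 4, 1, 7]
Visit 12; enqueue 17, 13, 5 → queue [11, 2, 10, 9, 8, 4, 1, 7, 17, 13, 5]
Visit 11; enqueue 3 → queue [2, 10, 9, 8, 4, 1, 7, 17, 13, 5, 3]
Visit 2 → queue [10, 9, 8, 4, 1, 7, 17, 13, 5, 3]
Visit 10 → queue [9, 8, 4, 1, 7, 17, 13, 5, 3]
Visit 9; enqueue 14 → queue [8, 4, 1, 7, 17, 13, 5, 3, 14]
Visit 8 → queue [4, 1, 7, 17, 13, 5, 3, 14]
Visit 4 → queue [1, 7, 17, 13, 5, 3, 14]
Visit 1 → queue [7, 17, 13, 5, 3, 14]
Visit 7 → queue [17, 13, 5, 3, 14]
Visit 17 → queue [13, 5, 3, 14]
Visit 13 → queue [5, 3, 14]
Visit 5 → queue [3, 14]
Visit 3 → queue [14]
Visit 14 → queue []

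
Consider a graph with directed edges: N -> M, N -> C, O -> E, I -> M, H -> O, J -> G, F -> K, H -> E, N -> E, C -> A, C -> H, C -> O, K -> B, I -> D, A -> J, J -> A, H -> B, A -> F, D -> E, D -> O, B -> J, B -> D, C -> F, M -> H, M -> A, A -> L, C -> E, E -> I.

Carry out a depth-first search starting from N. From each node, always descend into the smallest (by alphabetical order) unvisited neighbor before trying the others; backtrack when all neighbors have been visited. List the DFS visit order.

N -> C -> A -> F -> K -> B -> D -> E -> I -> M -> H -> O -> J -> G -> L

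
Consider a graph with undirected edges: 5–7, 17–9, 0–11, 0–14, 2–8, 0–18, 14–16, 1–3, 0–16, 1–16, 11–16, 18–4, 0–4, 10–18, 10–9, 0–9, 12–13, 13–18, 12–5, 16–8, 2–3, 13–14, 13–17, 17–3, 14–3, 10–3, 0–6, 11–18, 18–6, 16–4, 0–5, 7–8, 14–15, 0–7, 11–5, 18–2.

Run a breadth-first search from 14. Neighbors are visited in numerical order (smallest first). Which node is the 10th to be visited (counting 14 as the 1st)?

Visit 14; enqueue 0, 3, 13, 15, 16 → queue [0, 3, 13, 15, 16]
Visit 0; enqueue 4, 5, 6, 7, 9, 11, 18 → queue [3, 13, 15, 16, 4, 5, 6, 7, 9, 11, 18]
Visit 3; enqueue 1, 2, 10, 17 → queue [13, 15, 16, 4, 5, 6, 7, 9, 11, 18, 1, 2, 10, 17]
Visit 13; enqueue 12 → queue [15, 16, 4, 5, 6, 7, 9, 11, 18, 1, 2, 10, 17, 12]
Visit 15 → queue [16, 4, 5, 6, 7, 9, 11, 18, 1, 2, 10, 17, 12]
Visit 16; enqueue 8 → queue [4, 5, 6, 7, 9, 11, 18, 1, 2, 10, 17, 12, 8]
Visit 4 → queue [5, 6, 7, 9, 11, 18, 1, 2, 10, 17, 12, 8]
Visit 5 → queue [6, 7, 9, 11, 18, 1, 2, 10, 17, 12, 8]
Visit 6 → queue [7, 9, 11, 18, 1, 2, 10, 17, 12, 8]
Visit 7 → queue [9, 11, 18, 1, 2, 10, 17, 12, 8]
Visit 9 → queue [11, 18, 1, 2, 10, 17, 12, 8]
Visit 11 → queue [18, 1, 2, 10, 17, 12, 8]
Visit 18 → queue [1, 2, 10, 17, 12, 8]
Visit 1 → queue [2, 10, 17, 12, 8]
Visit 2 → queue [10, 17, 12, 8]
Visit 10 → queue [17, 12, 8]
Visit 17 → queue [12, 8]
Visit 12 → queue [8]
Visit 8 → queue []

Visit order: 14, 0, 3, 13, 15, 16, 4, 5, 6, 7, 9, 11, 18, 1, 2, 10, 17, 12, 8

7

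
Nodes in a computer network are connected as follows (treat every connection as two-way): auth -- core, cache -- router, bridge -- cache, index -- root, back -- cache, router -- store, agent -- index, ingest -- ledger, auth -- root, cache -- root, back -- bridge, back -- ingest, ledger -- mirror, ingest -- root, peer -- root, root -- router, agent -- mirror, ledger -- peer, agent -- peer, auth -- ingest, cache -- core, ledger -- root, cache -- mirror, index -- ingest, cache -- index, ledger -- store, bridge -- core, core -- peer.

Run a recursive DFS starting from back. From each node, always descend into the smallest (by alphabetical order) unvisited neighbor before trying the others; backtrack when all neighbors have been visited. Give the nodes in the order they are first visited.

back bridge cache core auth ingest index agent mirror ledger peer root router store

Visit back
back → bridge
bridge → cache
cache → core
core → auth
auth → ingest
ingest → index
index → agent
agent → mirror
mirror → ledger
ledger → peer
peer → root
root → router
router → store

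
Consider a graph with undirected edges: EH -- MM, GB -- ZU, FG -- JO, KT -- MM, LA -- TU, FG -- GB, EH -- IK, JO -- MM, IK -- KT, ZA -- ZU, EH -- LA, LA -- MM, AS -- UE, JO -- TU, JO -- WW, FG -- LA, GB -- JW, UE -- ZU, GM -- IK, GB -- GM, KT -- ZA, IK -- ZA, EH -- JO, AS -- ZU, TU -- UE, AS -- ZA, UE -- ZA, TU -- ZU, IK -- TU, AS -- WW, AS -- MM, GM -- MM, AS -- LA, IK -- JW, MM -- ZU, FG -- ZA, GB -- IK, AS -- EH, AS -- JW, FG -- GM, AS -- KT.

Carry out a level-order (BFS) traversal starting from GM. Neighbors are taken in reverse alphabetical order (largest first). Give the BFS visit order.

GM, MM, IK, GB, FG, ZU, LA, KT, JO, EH, AS, ZA, TU, JW, UE, WW

Visit GM; enqueue MM, IK, GB, FG → queue [MM, IK, GB, FG]
Visit MM; enqueue ZU, LA, KT, JO, EH, AS → queue [IK, GB, FG, ZU, LA, KT, JO, EH, AS]
Visit IK; enqueue ZA, TU, JW → queue [GB, FG, ZU, LA, KT, JO, EH, AS, ZA, TU, JW]
Visit GB → queue [FG, ZU, LA, KT, JO, EH, AS, ZA, TU, JW]
Visit FG → queue [ZU, LA, KT, JO, EH, AS, ZA, TU, JW]
Visit ZU; enqueue UE → queue [LA, KT, JO, EH, AS, ZA, TU, JW, UE]
Visit LA → queue [KT, JO, EH, AS, ZA, TU, JW, UE]
Visit KT → queue [JO, EH, AS, ZA, TU, JW, UE]
Visit JO; enqueue WW → queue [EH, AS, ZA, TU, JW, UE, WW]
Visit EH → queue [AS, ZA, TU, JW, UE, WW]
Visit AS → queue [ZA, TU, JW, UE, WW]
Visit ZA → queue [TU, JW, UE, WW]
Visit TU → queue [JW, UE, WW]
Visit JW → queue [UE, WW]
Visit UE → queue [WW]
Visit WW → queue []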